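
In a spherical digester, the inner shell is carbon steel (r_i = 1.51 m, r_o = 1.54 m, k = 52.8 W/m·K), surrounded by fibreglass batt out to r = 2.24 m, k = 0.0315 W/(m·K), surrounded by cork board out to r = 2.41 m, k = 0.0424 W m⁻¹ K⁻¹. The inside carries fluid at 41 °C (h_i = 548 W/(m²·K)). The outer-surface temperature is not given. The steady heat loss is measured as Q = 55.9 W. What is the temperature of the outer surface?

Series resistances:
  R_conv,in = 1/(4πr²h) = 1/(4π·1.51²·548) = 6.369×10^-5 K/W
  R_carbon steel = (1/1.51 − 1/1.54)/(4πk) = 0.01290/(4π·52.8) = 1.944×10^-5 K/W
  R_fibreglass batt = (1/1.54 − 1/2.24)/(4πk) = 0.2029/(4π·0.0315) = 0.5126 K/W
  R_cork board = (1/2.24 − 1/2.41)/(4πk) = 0.03149/(4π·0.0424) = 0.05910 K/W
ΣR = 0.5718 K/W
ΔT = Q·ΣR = 55.9 × 0.5718 = 31.96 K
Heat flows outward, so T_out = T_in − ΔT = 41 − 31.96 = 9.04 °C

T_out = 9.04 °C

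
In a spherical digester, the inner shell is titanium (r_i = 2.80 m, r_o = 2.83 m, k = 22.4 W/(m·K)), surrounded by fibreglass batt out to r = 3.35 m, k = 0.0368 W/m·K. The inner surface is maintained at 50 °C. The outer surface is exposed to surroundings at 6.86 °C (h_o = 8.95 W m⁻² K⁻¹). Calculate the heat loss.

Treat each layer as a resistance in series:
  R_titanium = (1/2.80 − 1/2.83)/(4πk) = 0.003786/(4π·22.4) = 1.345×10^-5 K/W
  R_fibreglass batt = (1/2.83 − 1/3.35)/(4πk) = 0.05485/(4π·0.0368) = 0.1186 K/W
  R_conv,out = 1/(4πr²h) = 1/(4π·3.35²·8.95) = 7.923×10^-4 K/W
ΣR = 1.345×10^-5 + 0.1186 + 7.923×10^-4 = 0.1194 K/W
Q = ΔT/ΣR = (50 °C − 6.86 °C)/0.1194 = 361 W

Q = 361 W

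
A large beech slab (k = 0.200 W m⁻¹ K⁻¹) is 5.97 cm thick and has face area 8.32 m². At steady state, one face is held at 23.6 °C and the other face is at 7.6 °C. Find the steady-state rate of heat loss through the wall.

Q = kA·ΔT/L = 0.200 × 8.32 × |23.6 °C − 7.6 °C| / 0.0597 = 446 W

Q = 446 W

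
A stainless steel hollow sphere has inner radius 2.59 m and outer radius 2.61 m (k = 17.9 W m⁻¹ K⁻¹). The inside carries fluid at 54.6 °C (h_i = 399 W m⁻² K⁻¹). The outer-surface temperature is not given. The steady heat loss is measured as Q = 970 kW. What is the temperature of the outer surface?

Sum the resistances:
  R_conv,in = 1/(4πr²h) = 1/(4π·2.59²·399) = 2.973×10^-5 K/W
  R_stainless steel = (1/2.59 − 1/2.61)/(4πk) = 0.002959/(4π·17.9) = 1.315×10^-5 K/W
ΣR = 4.288×10^-5 K/W
ΔT = Q·ΣR = 9.70×10^5 × 4.288×10^-5 = 41.59 K
Heat flows outward, so T_out = T_in − ΔT = 54.6 − 41.59 = 13.0 °C

T_out = 13.0 °C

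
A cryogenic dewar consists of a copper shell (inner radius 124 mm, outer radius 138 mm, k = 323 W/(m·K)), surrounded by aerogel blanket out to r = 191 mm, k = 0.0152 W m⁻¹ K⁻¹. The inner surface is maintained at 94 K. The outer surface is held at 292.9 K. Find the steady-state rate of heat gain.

Treat each layer as a resistance in series:
  R_copper = (1/0.124 − 1/0.138)/(4πk) = 0.8181/(4π·323) = 2.016×10^-4 K/W
  R_aerogel blanket = (1/0.138 − 1/0.191)/(4πk) = 2.011/(4π·0.0152) = 10.53 K/W
ΣR = 2.016×10^-4 + 10.53 = 10.53 K/W
Q = ΔT/ΣR = (94 K − 292.9 K)/10.53 = -18.9 W
(Negative Q ⇒ heat flows inward; heat gain = 18.9 W.)

Q = 18.9 W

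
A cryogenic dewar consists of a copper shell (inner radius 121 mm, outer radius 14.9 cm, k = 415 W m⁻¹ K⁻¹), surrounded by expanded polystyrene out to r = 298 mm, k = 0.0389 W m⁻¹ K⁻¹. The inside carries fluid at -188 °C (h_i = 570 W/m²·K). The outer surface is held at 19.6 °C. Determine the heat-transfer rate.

Resistance network (inner→outer):
  R_conv,in = 1/(4πr²h) = 1/(4π·0.121²·570) = 0.009536 K/W
  R_copper = (1/0.121 − 1/0.149)/(4πk) = 1.553/(4π·415) = 2.978×10^-4 K/W
  R_expanded polystyrene = (1/0.149 − 1/0.298)/(4πk) = 3.356/(4π·0.0389) = 6.865 K/W
ΣR = 0.009536 + 2.978×10^-4 + 6.865 = 6.875 K/W
Q = ΔT/ΣR = (-188 °C − 19.6 °C)/6.875 = -30.2 W
(Negative Q ⇒ heat flows inward; heat gain = 30.2 W.)

Q = 30.2 W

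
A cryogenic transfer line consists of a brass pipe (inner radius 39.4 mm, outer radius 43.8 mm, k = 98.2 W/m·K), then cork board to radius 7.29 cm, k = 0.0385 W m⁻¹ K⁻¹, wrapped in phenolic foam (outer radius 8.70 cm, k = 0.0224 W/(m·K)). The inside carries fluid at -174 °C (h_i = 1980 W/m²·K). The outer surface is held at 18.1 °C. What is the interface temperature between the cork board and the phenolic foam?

T = -53.6 °C

Treat each layer as a resistance in series:
  R'_conv,in = 1/(2πr h) = 1/(2π·0.0394·1980) = 0.002040 m·K/W
  R'_brass = ln(0.0438/0.0394)/(2πk) = 0.1059/(2π·98.2) = 1.716×10^-4 m·K/W
  R'_cork board = ln(0.0729/0.0438)/(2πk) = 0.5095/(2π·0.0385) = 2.106 m·K/W
  R'_phenolic foam = ln(0.0870/0.0729)/(2πk) = 0.1768/(2π·0.0224) = 1.256 m·K/W
ΣR = 0.002040 + 1.716×10^-4 + 2.106 + 1.256 = 3.364 m·K/W
Q' = ΔT/ΣR = (-174 °C − 18.1 °C)/3.364 = -57.10 W/m
From the inner boundary to the cork board/phenolic foam interface, ΣR_partial = 2.108 m·K/W.
T_interface = T_in − Q'·ΣR_partial = -174 °C − (-57.10)(2.108) = -53.6 °C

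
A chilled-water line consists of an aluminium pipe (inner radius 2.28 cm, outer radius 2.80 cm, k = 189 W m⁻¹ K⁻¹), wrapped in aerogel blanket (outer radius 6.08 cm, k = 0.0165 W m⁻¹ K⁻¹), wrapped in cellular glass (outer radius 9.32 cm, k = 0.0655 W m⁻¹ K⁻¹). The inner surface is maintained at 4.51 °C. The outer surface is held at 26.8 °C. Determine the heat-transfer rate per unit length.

Series thermal resistances, inner to outer:
  R'_aluminium = ln(0.0280/0.0228)/(2πk) = 0.2054/(2π·189) = 1.730×10^-4 m·K/W
  R'_aerogel blanket = ln(0.0608/0.0280)/(2πk) = 0.7754/(2π·0.0165) = 7.479 m·K/W
  R'_cellular glass = ln(0.0932/0.0608)/(2πk) = 0.4272/(2π·0.0655) = 1.038 m·K/W
ΣR = 1.730×10^-4 + 7.479 + 1.038 = 8.517 m·K/W
Q' = ΔT/ΣR = (4.51 °C − 26.8 °C)/8.517 = -2.62 W/m
(Negative Q' ⇒ heat flows inward; heat gain = 2.62 W/m.)

Q' = 2.62 W/m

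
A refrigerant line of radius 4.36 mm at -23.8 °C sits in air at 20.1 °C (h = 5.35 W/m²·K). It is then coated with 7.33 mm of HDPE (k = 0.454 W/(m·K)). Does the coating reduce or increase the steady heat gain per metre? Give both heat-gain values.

Critical radius for a cylinder: r_cr = k/h = 0.0849 m = 8.49 cm.
Outer radius after coating: r₂ = 0.00436 + 0.00733 = 0.01169 m.
Since r₁ < r_cr and r₂ ≤ r_cr, the coating moves toward the maximum at r_cr — heat gain rises.
Bare: R = 1/(2πr₁h) = 6.823 m·K/W; Q = 43.9/6.823 = 6.43 W/m.
Coated: R = R_cond + R_conv = 2.891 m·K/W; Q = 43.9/2.891 = 15.2 W/m.

increases: 6.43 → 15.2 W/m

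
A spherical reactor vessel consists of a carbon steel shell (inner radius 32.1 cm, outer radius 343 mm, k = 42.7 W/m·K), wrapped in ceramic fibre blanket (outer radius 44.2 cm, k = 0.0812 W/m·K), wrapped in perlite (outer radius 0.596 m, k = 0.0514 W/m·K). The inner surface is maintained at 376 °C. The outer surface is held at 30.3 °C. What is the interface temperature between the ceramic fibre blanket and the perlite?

Treat each layer as a resistance in series:
  R_carbon steel = (1/0.321 − 1/0.343)/(4πk) = 0.1998/(4π·42.7) = 3.724×10^-4 K/W
  R_ceramic fibre blanket = (1/0.343 − 1/0.442)/(4πk) = 0.6530/(4π·0.0812) = 0.6400 K/W
  R_perlite = (1/0.442 − 1/0.596)/(4πk) = 0.5846/(4π·0.0514) = 0.9051 K/W
ΣR = 3.724×10^-4 + 0.6400 + 0.9051 = 1.545 K/W
Q = ΔT/ΣR = (376 °C − 30.3 °C)/1.545 = 223.8 W
From the inner boundary to the ceramic fibre blanket/perlite interface, ΣR_partial = 0.6404 K/W.
T_interface = T_in − Q·ΣR_partial = 376 °C − (223.8)(0.6404) = 233 °C

T = 233 °C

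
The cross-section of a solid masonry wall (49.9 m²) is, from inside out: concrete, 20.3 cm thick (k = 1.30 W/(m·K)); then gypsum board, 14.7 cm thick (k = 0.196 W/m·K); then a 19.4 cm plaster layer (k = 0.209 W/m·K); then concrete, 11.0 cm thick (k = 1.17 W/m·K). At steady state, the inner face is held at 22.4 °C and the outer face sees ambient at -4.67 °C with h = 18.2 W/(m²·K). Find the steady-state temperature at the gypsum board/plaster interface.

T = 10.0 °C

Resistance network (inner→outer):
  R_concrete = L/(kA) = 0.203/(1.30·49.9) = 0.003129 K/W
  R_gypsum board = L/(kA) = 0.147/(0.196·49.9) = 0.01503 K/W
  R_plaster = L/(kA) = 0.194/(0.209·49.9) = 0.01860 K/W
  R_concrete = L/(kA) = 0.110/(1.17·49.9) = 0.001884 K/W
  R_conv,out = 1/(hA) = 1/(18.2·49.9) = 0.001101 K/W
ΣR = 0.003129 + 0.01503 + 0.01860 + 0.001884 + 0.001101 = 0.03974 K/W
Q = ΔT/ΣR = (22.4 °C − -4.67 °C)/0.03974 = 681.2 W
From the inner boundary to the gypsum board/plaster interface, ΣR_partial = 0.01816 K/W.
T_interface = T_in − Q·ΣR_partial = 22.4 °C − (681.2)(0.01816) = 10.0 °C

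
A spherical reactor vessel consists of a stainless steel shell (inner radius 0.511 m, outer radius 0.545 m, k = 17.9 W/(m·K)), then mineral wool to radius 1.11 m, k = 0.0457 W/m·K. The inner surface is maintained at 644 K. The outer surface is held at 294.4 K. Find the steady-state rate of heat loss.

Q = 215 W

Treat each layer as a resistance in series:
  R_stainless steel = (1/0.511 − 1/0.545)/(4πk) = 0.1221/(4π·17.9) = 5.427×10^-4 K/W
  R_mineral wool = (1/0.545 − 1/1.11)/(4πk) = 0.9340/(4π·0.0457) = 1.626 K/W
ΣR = 5.427×10^-4 + 1.626 = 1.627 K/W
Q = ΔT/ΣR = (644 K − 294.4 K)/1.627 = 215 W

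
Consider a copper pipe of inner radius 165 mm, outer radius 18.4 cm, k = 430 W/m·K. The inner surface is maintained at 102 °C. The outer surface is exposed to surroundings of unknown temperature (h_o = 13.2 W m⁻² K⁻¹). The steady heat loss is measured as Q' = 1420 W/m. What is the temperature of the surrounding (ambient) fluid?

Series resistances:
  R'_copper = ln(0.184/0.165)/(2πk) = 0.1090/(2π·430) = 4.034×10^-5 m·K/W
  R'_conv,out = 1/(2πr h) = 1/(2π·0.184·13.2) = 0.06553 m·K/W
ΣR = 0.06557 m·K/W
ΔT = Q'·ΣR = 1420 × 0.06557 = 93.11 K
Heat flows outward, so T_out = T_in − ΔT = 102 − 93.11 = 8.89 °C

T_out = 8.89 °C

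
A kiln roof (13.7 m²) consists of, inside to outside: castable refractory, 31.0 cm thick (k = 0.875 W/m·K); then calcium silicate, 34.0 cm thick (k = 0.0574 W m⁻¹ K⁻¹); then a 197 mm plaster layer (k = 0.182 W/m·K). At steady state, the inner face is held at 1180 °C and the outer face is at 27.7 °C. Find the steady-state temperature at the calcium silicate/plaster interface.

Treat each layer as a resistance in series:
  R_castable refractory = L/(kA) = 0.310/(0.875·13.7) = 0.02586 K/W
  R_calcium silicate = L/(kA) = 0.340/(0.0574·13.7) = 0.4324 K/W
  R_plaster = L/(kA) = 0.197/(0.182·13.7) = 0.07901 K/W
ΣR = 0.02586 + 0.4324 + 0.07901 = 0.5373 K/W
Q = ΔT/ΣR = (1180 °C − 27.7 °C)/0.5373 = 2145 W
From the inner boundary to the calcium silicate/plaster interface, ΣR_partial = 0.4583 K/W.
T_interface = T_in − Q·ΣR_partial = 1180 °C − (2145)(0.4583) = 197 °C

T = 197 °C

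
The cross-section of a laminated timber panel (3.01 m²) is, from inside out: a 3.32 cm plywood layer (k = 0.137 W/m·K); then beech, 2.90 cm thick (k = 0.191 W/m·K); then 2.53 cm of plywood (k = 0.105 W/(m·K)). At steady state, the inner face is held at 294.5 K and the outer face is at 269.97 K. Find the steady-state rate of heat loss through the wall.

Resistance network (inner→outer):
  R_plywood = L/(kA) = 0.0332/(0.137·3.01) = 0.08051 K/W
  R_beech = L/(kA) = 0.0290/(0.191·3.01) = 0.05044 K/W
  R_plywood = L/(kA) = 0.0253/(0.105·3.01) = 0.08005 K/W
ΣR = 0.08051 + 0.05044 + 0.08005 = 0.2110 K/W
Q = ΔT/ΣR = (294.5 K − 269.97 K)/0.2110 = 116 W

Q = 116 W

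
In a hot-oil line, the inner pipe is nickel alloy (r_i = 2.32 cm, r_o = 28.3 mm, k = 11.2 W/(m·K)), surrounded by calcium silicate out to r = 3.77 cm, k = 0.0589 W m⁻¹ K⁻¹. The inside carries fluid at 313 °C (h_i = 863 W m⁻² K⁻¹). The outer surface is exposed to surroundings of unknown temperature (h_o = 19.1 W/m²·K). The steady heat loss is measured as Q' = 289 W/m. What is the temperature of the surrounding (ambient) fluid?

Sum the resistances:
  R'_conv,in = 1/(2πr h) = 1/(2π·0.0232·863) = 0.007949 m·K/W
  R'_nickel alloy = ln(0.0283/0.0232)/(2πk) = 0.1987/(2π·11.2) = 0.002824 m·K/W
  R'_calcium silicate = ln(0.0377/0.0283)/(2πk) = 0.2868/(2π·0.0589) = 0.7750 m·K/W
  R'_conv,out = 1/(2πr h) = 1/(2π·0.0377·19.1) = 0.2210 m·K/W
ΣR = 1.007 m·K/W
ΔT = Q'·ΣR = 289 × 1.007 = 291.0 K
Heat flows outward, so T_out = T_in − ΔT = 313 − 291.0 = 22.0 °C

T_out = 22.0 °C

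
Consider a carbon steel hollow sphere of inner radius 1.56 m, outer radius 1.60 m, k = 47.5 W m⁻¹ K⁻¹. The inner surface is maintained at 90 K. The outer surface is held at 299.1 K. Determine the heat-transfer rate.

Q = 7790 kW

Q = 4πk·ΔT/(1/r₁ − 1/r₂) = 4π × 47.5 × 209.1 / (1/1.56 − 1/1.60) = 7.79×10^6 W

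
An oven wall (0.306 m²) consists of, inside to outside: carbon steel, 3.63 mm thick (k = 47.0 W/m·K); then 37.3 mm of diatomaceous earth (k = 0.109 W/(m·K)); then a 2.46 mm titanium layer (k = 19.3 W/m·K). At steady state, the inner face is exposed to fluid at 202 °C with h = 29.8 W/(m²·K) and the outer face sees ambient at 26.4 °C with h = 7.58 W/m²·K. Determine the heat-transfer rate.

Q = 106 W

Treat each layer as a resistance in series:
  R_conv,in = 1/(hA) = 1/(29.8·0.306) = 0.1097 K/W
  R_carbon steel = L/(kA) = 0.00363/(47.0·0.306) = 2.524×10^-4 K/W
  R_diatomaceous earth = L/(kA) = 0.0373/(0.109·0.306) = 1.118 K/W
  R_titanium = L/(kA) = 0.00246/(19.3·0.306) = 4.165×10^-4 K/W
  R_conv,out = 1/(hA) = 1/(7.58·0.306) = 0.4311 K/W
ΣR = 0.1097 + 2.524×10^-4 + 1.118 + 4.165×10^-4 + 0.4311 = 1.659 K/W
Q = ΔT/ΣR = (202 °C − 26.4 °C)/1.659 = 106 W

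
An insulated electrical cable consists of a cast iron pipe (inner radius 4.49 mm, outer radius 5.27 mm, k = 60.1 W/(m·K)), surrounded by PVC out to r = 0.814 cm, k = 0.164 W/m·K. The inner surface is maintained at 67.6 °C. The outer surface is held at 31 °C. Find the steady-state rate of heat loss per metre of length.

Resistance network (inner→outer):
  R'_cast iron = ln(0.00527/0.00449)/(2πk) = 0.1602/(2π·60.1) = 4.242×10^-4 m·K/W
  R'_PVC = ln(0.00814/0.00527)/(2πk) = 0.4348/(2π·0.164) = 0.4219 m·K/W
ΣR = 4.242×10^-4 + 0.4219 = 0.4223 m·K/W
Q' = ΔT/ΣR = (67.6 °C − 31 °C)/0.4223 = 86.7 W/m

Q' = 86.7 W/m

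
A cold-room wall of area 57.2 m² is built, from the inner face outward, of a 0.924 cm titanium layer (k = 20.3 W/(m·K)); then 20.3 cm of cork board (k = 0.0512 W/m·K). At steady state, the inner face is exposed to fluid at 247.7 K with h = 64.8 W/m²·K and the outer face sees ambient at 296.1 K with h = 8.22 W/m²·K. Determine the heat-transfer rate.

Series thermal resistances, inner to outer:
  R_conv,in = 1/(hA) = 1/(64.8·57.2) = 2.698×10^-4 K/W
  R_titanium = L/(kA) = 0.00924/(20.3·57.2) = 7.958×10^-6 K/W
  R_cork board = L/(kA) = 0.203/(0.0512·57.2) = 0.06932 K/W
  R_conv,out = 1/(hA) = 1/(8.22·57.2) = 0.002127 K/W
ΣR = 2.698×10^-4 + 7.958×10^-6 + 0.06932 + 0.002127 = 0.07172 K/W
Q = ΔT/ΣR = (247.7 K − 296.1 K)/0.07172 = -675 W
(Negative Q ⇒ heat flows inward; heat gain = 675 W.)

Q = 675 W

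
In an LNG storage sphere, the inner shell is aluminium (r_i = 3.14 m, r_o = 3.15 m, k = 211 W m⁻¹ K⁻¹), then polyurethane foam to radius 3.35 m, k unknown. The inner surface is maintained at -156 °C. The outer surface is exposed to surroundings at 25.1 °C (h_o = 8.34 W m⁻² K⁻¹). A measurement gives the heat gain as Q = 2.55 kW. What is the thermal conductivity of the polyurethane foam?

k = 0.0215 W/m·K

ΣR = ΔT/Q = |-156 − 25.1|/2550 = 0.07102 K/W
Known resistances:
  R_aluminium = (1/3.14 − 1/3.15)/(4πk) = 0.001011/(4π·211) = 3.813×10^-7 K/W
  R_conv,out = 1/(4πr²h) = 1/(4π·3.35²·8.34) = 8.502×10^-4 K/W
R_polyurethane foam = ΣR − ΣR_known = 0.07102 − 8.506×10^-4 = 0.07017 K/W
(1/r₁−1/r₂)/(4πk) = 0.07017 ⇒ k = 0.01895/(4π·0.07017) = 0.0215 W/m·K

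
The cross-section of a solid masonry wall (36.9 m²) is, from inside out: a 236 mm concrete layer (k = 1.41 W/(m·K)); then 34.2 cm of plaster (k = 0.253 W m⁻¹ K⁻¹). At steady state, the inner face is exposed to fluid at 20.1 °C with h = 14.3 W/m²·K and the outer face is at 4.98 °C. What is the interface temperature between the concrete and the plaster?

T = 17.8 °C

Series thermal resistances, inner to outer:
  R_conv,in = 1/(hA) = 1/(14.3·36.9) = 0.001895 K/W
  R_concrete = L/(kA) = 0.236/(1.41·36.9) = 0.004536 K/W
  R_plaster = L/(kA) = 0.342/(0.253·36.9) = 0.03663 K/W
ΣR = 0.001895 + 0.004536 + 0.03663 = 0.04306 K/W
Q = ΔT/ΣR = (20.1 °C − 4.98 °C)/0.04306 = 351.1 W
From the inner boundary to the concrete/plaster interface, ΣR_partial = 0.006431 K/W.
T_interface = T_in − Q·ΣR_partial = 20.1 °C − (351.1)(0.006431) = 17.8 °C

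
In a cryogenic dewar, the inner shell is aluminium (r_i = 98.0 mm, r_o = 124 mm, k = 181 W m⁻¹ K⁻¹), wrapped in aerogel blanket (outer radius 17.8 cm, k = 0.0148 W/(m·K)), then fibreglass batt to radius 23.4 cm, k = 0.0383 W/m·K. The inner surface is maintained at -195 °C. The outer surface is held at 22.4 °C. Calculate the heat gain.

Q = 13.6 W

Series thermal resistances, inner to outer:
  R_aluminium = (1/0.0980 − 1/0.124)/(4πk) = 2.140/(4π·181) = 9.407×10^-4 K/W
  R_aerogel blanket = (1/0.124 − 1/0.178)/(4πk) = 2.447/(4π·0.0148) = 13.15 K/W
  R_fibreglass batt = (1/0.178 − 1/0.234)/(4πk) = 1.344/(4π·0.0383) = 2.793 K/W
ΣR = 9.407×10^-4 + 13.15 + 2.793 = 15.94 K/W
Q = ΔT/ΣR = (-195 °C − 22.4 °C)/15.94 = -13.6 W
(Negative Q ⇒ heat flows inward; heat gain = 13.6 W.)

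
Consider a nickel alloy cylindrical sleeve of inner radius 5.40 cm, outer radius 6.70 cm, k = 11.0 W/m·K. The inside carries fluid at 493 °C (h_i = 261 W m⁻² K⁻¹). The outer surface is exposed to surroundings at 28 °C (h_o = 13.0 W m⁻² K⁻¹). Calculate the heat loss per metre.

Q' = 2.36 kW/m

Treat each layer as a resistance in series:
  R'_conv,in = 1/(2πr h) = 1/(2π·0.0540·261) = 0.01129 m·K/W
  R'_nickel alloy = ln(0.0670/0.0540)/(2πk) = 0.2157/(2π·11.0) = 0.003121 m·K/W
  R'_conv,out = 1/(2πr h) = 1/(2π·0.0670·13.0) = 0.1827 m·K/W
ΣR = 0.01129 + 0.003121 + 0.1827 = 0.1971 m·K/W
Q' = ΔT/ΣR = (493 °C − 28 °C)/0.1971 = 2360 W/m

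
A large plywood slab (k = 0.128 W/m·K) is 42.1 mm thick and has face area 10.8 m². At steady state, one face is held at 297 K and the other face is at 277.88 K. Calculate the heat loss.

Q = kA·ΔT/L = 0.128 × 10.8 × |297 K − 277.88 K| / 0.0421 = 628 W

Q = 628 W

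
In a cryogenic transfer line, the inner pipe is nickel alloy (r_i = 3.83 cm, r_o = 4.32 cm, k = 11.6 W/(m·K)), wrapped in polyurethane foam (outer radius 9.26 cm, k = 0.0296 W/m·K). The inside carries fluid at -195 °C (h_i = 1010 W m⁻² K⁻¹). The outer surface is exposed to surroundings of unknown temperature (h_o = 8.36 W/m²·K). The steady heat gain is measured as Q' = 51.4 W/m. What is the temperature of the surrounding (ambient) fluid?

T_out = 26.6 °C

Sum the resistances:
  R'_conv,in = 1/(2πr h) = 1/(2π·0.0383·1010) = 0.004114 m·K/W
  R'_nickel alloy = ln(0.0432/0.0383)/(2πk) = 0.1204/(2π·11.6) = 0.001652 m·K/W
  R'_polyurethane foam = ln(0.0926/0.0432)/(2πk) = 0.7624/(2π·0.0296) = 4.100 m·K/W
  R'_conv,out = 1/(2πr h) = 1/(2π·0.0926·8.36) = 0.2056 m·K/W
ΣR = 4.311 m·K/W
ΔT = Q'·ΣR = 51.4 × 4.311 = 221.6 K
Heat flows inward, so T_out = T_in + ΔT = -195 + 221.6 = 26.6 °C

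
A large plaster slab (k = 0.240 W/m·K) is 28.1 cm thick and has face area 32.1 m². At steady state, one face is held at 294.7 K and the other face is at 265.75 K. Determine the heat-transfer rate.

Q = 794 W

Q = kA·ΔT/L = 0.240 × 32.1 × |294.7 K − 265.75 K| / 0.281 = 794 W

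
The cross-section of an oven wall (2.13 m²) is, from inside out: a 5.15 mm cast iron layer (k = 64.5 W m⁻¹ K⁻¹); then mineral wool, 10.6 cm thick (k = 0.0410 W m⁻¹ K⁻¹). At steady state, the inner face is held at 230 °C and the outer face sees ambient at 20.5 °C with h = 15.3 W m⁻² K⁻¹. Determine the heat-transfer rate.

Resistance network (inner→outer):
  R_cast iron = L/(kA) = 0.00515/(64.5·2.13) = 3.749×10^-5 K/W
  R_mineral wool = L/(kA) = 0.106/(0.0410·2.13) = 1.214 K/W
  R_conv,out = 1/(hA) = 1/(15.3·2.13) = 0.03069 K/W
ΣR = 3.749×10^-5 + 1.214 + 0.03069 = 1.245 K/W
Q = ΔT/ΣR = (230 °C − 20.5 °C)/1.245 = 168 W

Q = 168 W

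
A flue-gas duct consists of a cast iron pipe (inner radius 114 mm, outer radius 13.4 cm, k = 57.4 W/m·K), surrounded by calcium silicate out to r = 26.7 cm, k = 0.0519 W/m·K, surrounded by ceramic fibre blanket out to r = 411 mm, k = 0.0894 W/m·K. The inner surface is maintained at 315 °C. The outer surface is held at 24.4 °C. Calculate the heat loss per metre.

Series thermal resistances, inner to outer:
  R'_cast iron = ln(0.134/0.114)/(2πk) = 0.1616/(2π·57.4) = 4.482×10^-4 m·K/W
  R'_calcium silicate = ln(0.267/0.134)/(2πk) = 0.6894/(2π·0.0519) = 2.114 m·K/W
  R'_ceramic fibre blanket = ln(0.411/0.267)/(2πk) = 0.4313/(2π·0.0894) = 0.7679 m·K/W
ΣR = 4.482×10^-4 + 2.114 + 0.7679 = 2.882 m·K/W
Q' = ΔT/ΣR = (315 °C − 24.4 °C)/2.882 = 101 W/m

Q' = 101 W/m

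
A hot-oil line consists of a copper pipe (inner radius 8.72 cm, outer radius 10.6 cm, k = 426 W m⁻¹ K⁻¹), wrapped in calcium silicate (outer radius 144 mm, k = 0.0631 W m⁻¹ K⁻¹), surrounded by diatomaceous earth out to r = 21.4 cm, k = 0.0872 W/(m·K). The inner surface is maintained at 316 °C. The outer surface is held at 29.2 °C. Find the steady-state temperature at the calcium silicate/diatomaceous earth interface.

T = 168 °C

Resistance network (inner→outer):
  R'_copper = ln(0.106/0.0872)/(2πk) = 0.1952/(2π·426) = 7.294×10^-5 m·K/W
  R'_calcium silicate = ln(0.144/0.106)/(2πk) = 0.3064/(2π·0.0631) = 0.7728 m·K/W
  R'_diatomaceous earth = ln(0.214/0.144)/(2πk) = 0.3962/(2π·0.0872) = 0.7231 m·K/W
ΣR = 7.294×10^-5 + 0.7728 + 0.7231 = 1.496 m·K/W
Q' = ΔT/ΣR = (316 °C − 29.2 °C)/1.496 = 191.7 W/m
From the inner boundary to the calcium silicate/diatomaceous earth interface, ΣR_partial = 0.7729 m·K/W.
T_interface = T_in − Q'·ΣR_partial = 316 °C − (191.7)(0.7729) = 168 °C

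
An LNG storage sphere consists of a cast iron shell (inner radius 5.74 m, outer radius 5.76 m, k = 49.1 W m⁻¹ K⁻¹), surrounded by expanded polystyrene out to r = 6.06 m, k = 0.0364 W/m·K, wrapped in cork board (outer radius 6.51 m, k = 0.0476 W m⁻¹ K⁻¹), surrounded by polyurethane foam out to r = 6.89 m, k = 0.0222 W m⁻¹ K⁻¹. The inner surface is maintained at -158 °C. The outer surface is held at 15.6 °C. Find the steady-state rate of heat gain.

Treat each layer as a resistance in series:
  R_cast iron = (1/5.74 − 1/5.76)/(4πk) = 6.049×10^-4/(4π·49.1) = 9.804×10^-7 K/W
  R_expanded polystyrene = (1/5.76 − 1/6.06)/(4πk) = 0.008595/(4π·0.0364) = 0.01879 K/W
  R_cork board = (1/6.06 − 1/6.51)/(4πk) = 0.01141/(4π·0.0476) = 0.01907 K/W
  R_polyurethane foam = (1/6.51 − 1/6.89)/(4πk) = 0.008472/(4π·0.0222) = 0.03037 K/W
ΣR = 9.804×10^-7 + 0.01879 + 0.01907 + 0.03037 = 0.06823 K/W
Q = ΔT/ΣR = (-158 °C − 15.6 °C)/0.06823 = -2540 W
(Negative Q ⇒ heat flows inward; heat gain = 2540 W.)

Q = 2.54 kW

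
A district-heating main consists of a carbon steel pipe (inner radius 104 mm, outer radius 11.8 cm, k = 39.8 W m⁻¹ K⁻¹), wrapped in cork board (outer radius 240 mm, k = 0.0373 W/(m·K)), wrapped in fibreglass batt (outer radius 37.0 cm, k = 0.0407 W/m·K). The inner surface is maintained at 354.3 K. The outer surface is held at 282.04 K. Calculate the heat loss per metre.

Treat each layer as a resistance in series:
  R'_carbon steel = ln(0.118/0.104)/(2πk) = 0.1263/(2π·39.8) = 5.050×10^-4 m·K/W
  R'_cork board = ln(0.240/0.118)/(2πk) = 0.7100/(2π·0.0373) = 3.029 m·K/W
  R'_fibreglass batt = ln(0.370/0.240)/(2πk) = 0.4329/(2π·0.0407) = 1.693 m·K/W
ΣR = 5.050×10^-4 + 3.029 + 1.693 = 4.723 m·K/W
Q' = ΔT/ΣR = (354.3 K − 282.04 K)/4.723 = 15.3 W/m

Q' = 15.3 W/m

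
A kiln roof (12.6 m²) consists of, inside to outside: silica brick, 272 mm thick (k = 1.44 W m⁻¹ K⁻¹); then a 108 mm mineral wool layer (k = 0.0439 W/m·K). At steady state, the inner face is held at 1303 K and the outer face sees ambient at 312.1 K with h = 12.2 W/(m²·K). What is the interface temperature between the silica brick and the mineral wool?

Series thermal resistances, inner to outer:
  R_silica brick = L/(kA) = 0.272/(1.44·12.6) = 0.01499 K/W
  R_mineral wool = L/(kA) = 0.108/(0.0439·12.6) = 0.1952 K/W
  R_conv,out = 1/(hA) = 1/(12.2·12.6) = 0.006505 K/W
ΣR = 0.01499 + 0.1952 + 0.006505 = 0.2167 K/W
Q = ΔT/ΣR = (1303 K − 312.1 K)/0.2167 = 4573 W
From the inner boundary to the silica brick/mineral wool interface, ΣR_partial = 0.01499 K/W.
T_interface = T_in − Q·ΣR_partial = 1303 K − (4573)(0.01499) = 1234 K

T = 1234 K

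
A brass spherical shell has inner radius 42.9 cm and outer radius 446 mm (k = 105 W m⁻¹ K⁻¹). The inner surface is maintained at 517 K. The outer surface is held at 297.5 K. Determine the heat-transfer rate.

Q = 4πk·ΔT/(1/r₁ − 1/r₂) = 4π × 105 × 219.5 / (1/0.429 − 1/0.446) = 3.26×10^6 W

Q = 3.26×10^6 W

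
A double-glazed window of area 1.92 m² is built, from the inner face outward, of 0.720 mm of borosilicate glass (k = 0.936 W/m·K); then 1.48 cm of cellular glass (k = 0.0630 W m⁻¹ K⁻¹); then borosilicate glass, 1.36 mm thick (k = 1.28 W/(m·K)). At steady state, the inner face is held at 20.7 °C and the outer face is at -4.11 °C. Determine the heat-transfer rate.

Q = 201 W

Treat each layer as a resistance in series:
  R_borosilicate glass = L/(kA) = 7.20×10^-4/(0.936·1.92) = 4.006×10^-4 K/W
  R_cellular glass = L/(kA) = 0.0148/(0.0630·1.92) = 0.1224 K/W
  R_borosilicate glass = L/(kA) = 0.00136/(1.28·1.92) = 5.534×10^-4 K/W
ΣR = 4.006×10^-4 + 0.1224 + 5.534×10^-4 = 0.1234 K/W
Q = ΔT/ΣR = (20.7 °C − -4.11 °C)/0.1234 = 201 W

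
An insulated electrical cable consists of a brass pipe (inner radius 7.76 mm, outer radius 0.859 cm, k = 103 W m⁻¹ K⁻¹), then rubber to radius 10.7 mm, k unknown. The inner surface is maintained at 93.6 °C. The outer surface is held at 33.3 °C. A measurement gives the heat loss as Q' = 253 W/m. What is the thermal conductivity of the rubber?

k = 0.147 W/m·K

ΣR = ΔT/Q' = |93.6 − 33.3|/253 = 0.2383 m·K/W
Known resistances:
  R'_brass = ln(0.00859/0.00776)/(2πk) = 0.1016/(2π·103) = 1.570×10^-4 m·K/W
R_rubber = ΣR − ΣR_known = 0.2383 − 1.570×10^-4 = 0.2381 m·K/W
ln(r₂/r₁)/(2πk) = 0.2381 ⇒ k = 0.2196/(2π·0.2381) = 0.147 W/m·K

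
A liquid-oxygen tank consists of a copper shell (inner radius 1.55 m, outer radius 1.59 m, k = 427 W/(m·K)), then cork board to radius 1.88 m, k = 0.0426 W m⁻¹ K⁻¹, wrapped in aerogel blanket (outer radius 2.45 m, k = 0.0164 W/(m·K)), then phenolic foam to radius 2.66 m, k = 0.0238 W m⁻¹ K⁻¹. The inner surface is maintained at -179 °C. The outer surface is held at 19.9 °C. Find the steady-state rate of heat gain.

Series thermal resistances, inner to outer:
  R_copper = (1/1.55 − 1/1.59)/(4πk) = 0.01623/(4π·427) = 3.025×10^-6 K/W
  R_cork board = (1/1.59 − 1/1.88)/(4πk) = 0.09702/(4π·0.0426) = 0.1812 K/W
  R_aerogel blanket = (1/1.88 − 1/2.45)/(4πk) = 0.1238/(4π·0.0164) = 0.6005 K/W
  R_phenolic foam = (1/2.45 − 1/2.66)/(4πk) = 0.03222/(4π·0.0238) = 0.1077 K/W
ΣR = 3.025×10^-6 + 0.1812 + 0.6005 + 0.1077 = 0.8894 K/W
Q = ΔT/ΣR = (-179 °C − 19.9 °C)/0.8894 = -224 W
(Negative Q ⇒ heat flows inward; heat gain = 224 W.)

Q = 224 W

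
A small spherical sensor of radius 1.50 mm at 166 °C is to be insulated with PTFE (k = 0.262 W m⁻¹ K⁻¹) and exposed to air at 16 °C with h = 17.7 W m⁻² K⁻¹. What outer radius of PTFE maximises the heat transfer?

r_cr = 2.96 cm

For a sphere, r_cr = 2k_ins/h = 2·0.262/17.7 = 0.0296 m = 2.96 cm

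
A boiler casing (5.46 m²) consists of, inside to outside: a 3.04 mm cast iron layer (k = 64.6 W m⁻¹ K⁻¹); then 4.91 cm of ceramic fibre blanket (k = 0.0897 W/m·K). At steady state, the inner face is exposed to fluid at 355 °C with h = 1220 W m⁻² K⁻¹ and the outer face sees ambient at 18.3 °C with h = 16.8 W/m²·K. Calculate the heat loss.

Q = 3.02 kW

Series thermal resistances, inner to outer:
  R_conv,in = 1/(hA) = 1/(1220·5.46) = 1.501×10^-4 K/W
  R_cast iron = L/(kA) = 0.00304/(64.6·5.46) = 8.619×10^-6 K/W
  R_ceramic fibre blanket = L/(kA) = 0.0491/(0.0897·5.46) = 0.1003 K/W
  R_conv,out = 1/(hA) = 1/(16.8·5.46) = 0.01090 K/W
ΣR = 1.501×10^-4 + 8.619×10^-6 + 0.1003 + 0.01090 = 0.1114 K/W
Q = ΔT/ΣR = (355 °C − 18.3 °C)/0.1114 = 3020 W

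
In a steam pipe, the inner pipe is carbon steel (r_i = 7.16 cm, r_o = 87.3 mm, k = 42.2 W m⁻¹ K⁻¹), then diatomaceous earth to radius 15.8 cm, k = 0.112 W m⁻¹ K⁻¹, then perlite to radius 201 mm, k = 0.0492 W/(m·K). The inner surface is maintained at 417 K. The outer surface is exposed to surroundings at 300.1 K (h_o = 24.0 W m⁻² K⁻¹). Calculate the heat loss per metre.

Q' = 70.6 W/m

Series thermal resistances, inner to outer:
  R'_carbon steel = ln(0.0873/0.0716)/(2πk) = 0.1983/(2π·42.2) = 7.477×10^-4 m·K/W
  R'_diatomaceous earth = ln(0.158/0.0873)/(2πk) = 0.5932/(2π·0.112) = 0.8430 m·K/W
  R'_perlite = ln(0.201/0.158)/(2πk) = 0.2407/(2π·0.0492) = 0.7787 m·K/W
  R'_conv,out = 1/(2πr h) = 1/(2π·0.201·24.0) = 0.03299 m·K/W
ΣR = 7.477×10^-4 + 0.8430 + 0.7787 + 0.03299 = 1.655 m·K/W
Q' = ΔT/ΣR = (417 K − 300.1 K)/1.655 = 70.6 W/m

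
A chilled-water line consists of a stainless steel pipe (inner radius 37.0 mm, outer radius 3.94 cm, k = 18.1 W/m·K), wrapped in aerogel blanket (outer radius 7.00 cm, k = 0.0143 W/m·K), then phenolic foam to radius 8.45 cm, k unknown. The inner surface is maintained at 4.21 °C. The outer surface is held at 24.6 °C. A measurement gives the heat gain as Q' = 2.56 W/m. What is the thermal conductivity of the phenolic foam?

ΣR = ΔT/Q' = |4.21 − 24.6|/2.56 = 7.965 m·K/W
Known resistances:
  R'_stainless steel = ln(0.0394/0.0370)/(2πk) = 0.06285/(2π·18.1) = 5.526×10^-4 m·K/W
  R'_aerogel blanket = ln(0.0700/0.0394)/(2πk) = 0.5747/(2π·0.0143) = 6.397 m·K/W
R_phenolic foam = ΣR − ΣR_known = 7.965 − 6.398 = 1.567 m·K/W
ln(r₂/r₁)/(2πk) = 1.567 ⇒ k = 0.1883/(2π·1.567) = 0.0191 W/m·K

k = 0.0191 W/m·K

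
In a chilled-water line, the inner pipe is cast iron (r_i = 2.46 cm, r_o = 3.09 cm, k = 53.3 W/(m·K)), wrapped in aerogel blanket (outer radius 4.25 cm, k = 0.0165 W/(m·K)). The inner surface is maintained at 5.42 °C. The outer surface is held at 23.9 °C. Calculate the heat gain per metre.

Q' = 6.01 W/m

Series thermal resistances, inner to outer:
  R'_cast iron = ln(0.0309/0.0246)/(2πk) = 0.2280/(2π·53.3) = 6.808×10^-4 m·K/W
  R'_aerogel blanket = ln(0.0425/0.0309)/(2πk) = 0.3187/(2π·0.0165) = 3.075 m·K/W
ΣR = 6.808×10^-4 + 3.075 = 3.076 m·K/W
Q' = ΔT/ΣR = (5.42 °C − 23.9 °C)/3.076 = -6.01 W/m
(Negative Q' ⇒ heat flows inward; heat gain = 6.01 W/m.)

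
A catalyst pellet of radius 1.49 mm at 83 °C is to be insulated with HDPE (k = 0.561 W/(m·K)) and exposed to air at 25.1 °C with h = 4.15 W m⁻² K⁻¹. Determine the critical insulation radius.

r_cr = 27.0 cm

For a sphere, r_cr = 2k_ins/h = 2·0.561/4.15 = 0.270 m = 27.0 cm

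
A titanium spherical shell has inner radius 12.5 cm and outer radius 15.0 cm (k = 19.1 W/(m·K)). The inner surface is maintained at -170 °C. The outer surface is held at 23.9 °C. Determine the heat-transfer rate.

Q = 4πk·ΔT/(1/r₁ − 1/r₂) = 4π × 19.1 × 193.9 / (1/0.125 − 1/0.150) = 34900 W

Q = 34.9 kW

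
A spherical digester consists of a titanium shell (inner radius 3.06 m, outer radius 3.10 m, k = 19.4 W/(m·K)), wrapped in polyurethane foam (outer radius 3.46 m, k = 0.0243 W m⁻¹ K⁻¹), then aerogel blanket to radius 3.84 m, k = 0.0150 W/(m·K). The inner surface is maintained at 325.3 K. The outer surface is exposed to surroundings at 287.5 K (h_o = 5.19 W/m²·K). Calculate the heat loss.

Treat each layer as a resistance in series:
  R_titanium = (1/3.06 − 1/3.10)/(4πk) = 0.004217/(4π·19.4) = 1.730×10^-5 K/W
  R_polyurethane foam = (1/3.10 − 1/3.46)/(4πk) = 0.03356/(4π·0.0243) = 0.1099 K/W
  R_aerogel blanket = (1/3.46 − 1/3.84)/(4πk) = 0.02860/(4π·0.0150) = 0.1517 K/W
  R_conv,out = 1/(4πr²h) = 1/(4π·3.84²·5.19) = 0.001040 K/W
ΣR = 1.730×10^-5 + 0.1099 + 0.1517 + 0.001040 = 0.2627 K/W
Q = ΔT/ΣR = (325.3 K − 287.5 K)/0.2627 = 144 W

Q = 144 W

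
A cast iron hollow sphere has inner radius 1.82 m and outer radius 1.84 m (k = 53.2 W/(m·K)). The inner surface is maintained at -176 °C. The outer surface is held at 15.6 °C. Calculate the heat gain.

Q = 21400 kW

Q = 4πk·ΔT/(1/r₁ − 1/r₂) = 4π × 53.2 × 191.6 / (1/1.82 − 1/1.84) = 2.14×10^7 W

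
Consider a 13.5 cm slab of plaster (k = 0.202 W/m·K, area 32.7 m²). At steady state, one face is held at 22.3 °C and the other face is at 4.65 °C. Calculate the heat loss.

Q = kA·ΔT/L = 0.202 × 32.7 × |22.3 °C − 4.65 °C| / 0.135 = 864 W

Q = 864 W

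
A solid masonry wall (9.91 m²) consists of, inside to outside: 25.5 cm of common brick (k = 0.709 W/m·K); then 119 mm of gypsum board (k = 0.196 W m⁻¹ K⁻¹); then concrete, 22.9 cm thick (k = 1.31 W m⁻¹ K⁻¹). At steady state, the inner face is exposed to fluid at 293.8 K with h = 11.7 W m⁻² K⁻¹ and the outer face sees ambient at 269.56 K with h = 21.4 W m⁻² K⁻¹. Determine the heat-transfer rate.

Treat each layer as a resistance in series:
  R_conv,in = 1/(hA) = 1/(11.7·9.91) = 0.008625 K/W
  R_common brick = L/(kA) = 0.255/(0.709·9.91) = 0.03629 K/W
  R_gypsum board = L/(kA) = 0.119/(0.196·9.91) = 0.06127 K/W
  R_concrete = L/(kA) = 0.229/(1.31·9.91) = 0.01764 K/W
  R_conv,out = 1/(hA) = 1/(21.4·9.91) = 0.004715 K/W
ΣR = 0.008625 + 0.03629 + 0.06127 + 0.01764 + 0.004715 = 0.1285 K/W
Q = ΔT/ΣR = (293.8 K − 269.56 K)/0.1285 = 189 W

Q = 189 W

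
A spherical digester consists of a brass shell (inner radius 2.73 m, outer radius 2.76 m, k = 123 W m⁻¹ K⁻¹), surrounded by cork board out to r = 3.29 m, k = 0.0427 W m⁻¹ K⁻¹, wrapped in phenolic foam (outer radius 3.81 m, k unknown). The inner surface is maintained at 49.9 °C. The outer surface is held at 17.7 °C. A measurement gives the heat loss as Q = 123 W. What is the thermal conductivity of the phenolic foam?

k = 0.0216 W/m·K

ΣR = ΔT/Q = |49.9 − 17.7|/123 = 0.2618 K/W
Known resistances:
  R_brass = (1/2.73 − 1/2.76)/(4πk) = 0.003982/(4π·123) = 2.576×10^-6 K/W
  R_cork board = (1/2.76 − 1/3.29)/(4πk) = 0.05837/(4π·0.0427) = 0.1088 K/W
R_phenolic foam = ΣR − ΣR_known = 0.2618 − 0.1088 = 0.1530 K/W
(1/r₁−1/r₂)/(4πk) = 0.1530 ⇒ k = 0.04148/(4π·0.1530) = 0.0216 W/m·K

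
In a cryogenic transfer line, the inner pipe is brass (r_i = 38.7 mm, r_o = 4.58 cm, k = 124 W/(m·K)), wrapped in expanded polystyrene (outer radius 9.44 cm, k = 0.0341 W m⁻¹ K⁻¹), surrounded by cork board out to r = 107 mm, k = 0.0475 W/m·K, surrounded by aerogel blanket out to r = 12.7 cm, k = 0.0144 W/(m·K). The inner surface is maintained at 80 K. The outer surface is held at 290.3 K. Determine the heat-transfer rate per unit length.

Q' = 37.0 W/m

Resistance network (inner→outer):
  R'_brass = ln(0.0458/0.0387)/(2πk) = 0.1684/(2π·124) = 2.162×10^-4 m·K/W
  R'_expanded polystyrene = ln(0.0944/0.0458)/(2πk) = 0.7233/(2π·0.0341) = 3.376 m·K/W
  R'_cork board = ln(0.107/0.0944)/(2πk) = 0.1253/(2π·0.0475) = 0.4198 m·K/W
  R'_aerogel blanket = ln(0.127/0.107)/(2πk) = 0.1714/(2π·0.0144) = 1.894 m·K/W
ΣR = 2.162×10^-4 + 3.376 + 0.4198 + 1.894 = 5.690 m·K/W
Q' = ΔT/ΣR = (80 K − 290.3 K)/5.690 = -37.0 W/m
(Negative Q' ⇒ heat flows inward; heat gain = 37.0 W/m.)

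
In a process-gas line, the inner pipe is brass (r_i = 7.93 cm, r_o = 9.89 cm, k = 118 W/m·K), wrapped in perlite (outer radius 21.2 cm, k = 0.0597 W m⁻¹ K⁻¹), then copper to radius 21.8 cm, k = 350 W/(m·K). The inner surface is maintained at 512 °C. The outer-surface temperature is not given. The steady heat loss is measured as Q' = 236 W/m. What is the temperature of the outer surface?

T_out = 32.2 °C

Series resistances:
  R'_brass = ln(0.0989/0.0793)/(2πk) = 0.2209/(2π·118) = 2.979×10^-4 m·K/W
  R'_perlite = ln(0.212/0.0989)/(2πk) = 0.7625/(2π·0.0597) = 2.033 m·K/W
  R'_copper = ln(0.218/0.212)/(2πk) = 0.02791/(2π·350) = 1.269×10^-5 m·K/W
ΣR = 2.033 m·K/W
ΔT = Q'·ΣR = 236 × 2.033 = 479.8 K
Heat flows outward, so T_out = T_in − ΔT = 512 − 479.8 = 32.2 °C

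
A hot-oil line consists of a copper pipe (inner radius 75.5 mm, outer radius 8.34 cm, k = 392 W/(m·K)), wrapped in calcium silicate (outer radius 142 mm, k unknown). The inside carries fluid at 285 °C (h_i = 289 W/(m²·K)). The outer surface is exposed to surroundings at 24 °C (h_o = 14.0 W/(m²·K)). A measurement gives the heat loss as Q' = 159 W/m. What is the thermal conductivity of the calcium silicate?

ΣR = ΔT/Q' = |285 − 24|/159 = 1.642 m·K/W
Known resistances:
  R'_conv,in = 1/(2πr h) = 1/(2π·0.0755·289) = 0.007294 m·K/W
  R'_copper = ln(0.0834/0.0755)/(2πk) = 0.09952/(2π·392) = 4.040×10^-5 m·K/W
  R'_conv,out = 1/(2πr h) = 1/(2π·0.142·14.0) = 0.08006 m·K/W
R_calcium silicate = ΣR − ΣR_known = 1.642 − 0.08739 = 1.555 m·K/W
ln(r₂/r₁)/(2πk) = 1.555 ⇒ k = 0.5322/(2π·1.555) = 0.0545 W/m·K

k = 0.0545 W/m·K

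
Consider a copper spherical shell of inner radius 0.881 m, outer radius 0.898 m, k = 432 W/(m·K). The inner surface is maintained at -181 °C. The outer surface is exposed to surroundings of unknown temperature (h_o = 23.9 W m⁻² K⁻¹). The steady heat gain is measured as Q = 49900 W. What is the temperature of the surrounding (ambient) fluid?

Sum the resistances:
  R_copper = (1/0.881 − 1/0.898)/(4πk) = 0.02149/(4π·432) = 3.958×10^-6 K/W
  R_conv,out = 1/(4πr²h) = 1/(4π·0.898²·23.9) = 0.004129 K/W
ΣR = 0.004133 K/W
ΔT = Q·ΣR = 49900 × 0.004133 = 206.2 K
Heat flows inward, so T_out = T_in + ΔT = -181 + 206.2 = 25.2 °C

T_out = 25.2 °C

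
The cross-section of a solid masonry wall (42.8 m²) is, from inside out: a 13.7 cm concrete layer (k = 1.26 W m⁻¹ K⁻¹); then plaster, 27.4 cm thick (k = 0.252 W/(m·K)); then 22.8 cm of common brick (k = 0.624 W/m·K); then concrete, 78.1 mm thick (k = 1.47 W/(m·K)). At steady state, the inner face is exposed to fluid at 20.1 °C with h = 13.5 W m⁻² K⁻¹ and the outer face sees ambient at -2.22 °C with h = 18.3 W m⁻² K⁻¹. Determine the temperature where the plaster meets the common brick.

T = 3.84 °C

Treat each layer as a resistance in series:
  R_conv,in = 1/(hA) = 1/(13.5·42.8) = 0.001731 K/W
  R_concrete = L/(kA) = 0.137/(1.26·42.8) = 0.002540 K/W
  R_plaster = L/(kA) = 0.274/(0.252·42.8) = 0.02540 K/W
  R_common brick = L/(kA) = 0.228/(0.624·42.8) = 0.008537 K/W
  R_concrete = L/(kA) = 0.0781/(1.47·42.8) = 0.001241 K/W
  R_conv,out = 1/(hA) = 1/(18.3·42.8) = 0.001277 K/W
ΣR = 0.001731 + 0.002540 + 0.02540 + 0.008537 + 0.001241 + 0.001277 = 0.04073 K/W
Q = ΔT/ΣR = (20.1 °C − -2.22 °C)/0.04073 = 548.0 W
From the inner boundary to the plaster/common brick interface, ΣR_partial = 0.02967 K/W.
T_interface = T_in − Q·ΣR_partial = 20.1 °C − (548.0)(0.02967) = 3.84 °C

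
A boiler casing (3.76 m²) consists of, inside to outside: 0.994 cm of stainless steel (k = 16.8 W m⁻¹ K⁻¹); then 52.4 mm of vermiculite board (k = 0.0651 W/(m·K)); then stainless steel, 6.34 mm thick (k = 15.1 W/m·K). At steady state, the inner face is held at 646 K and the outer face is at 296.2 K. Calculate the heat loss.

Treat each layer as a resistance in series:
  R_stainless steel = L/(kA) = 0.00994/(16.8·3.76) = 1.574×10^-4 K/W
  R_vermiculite board = L/(kA) = 0.0524/(0.0651·3.76) = 0.2141 K/W
  R_stainless steel = L/(kA) = 0.00634/(15.1·3.76) = 1.117×10^-4 K/W
ΣR = 1.574×10^-4 + 0.2141 + 1.117×10^-4 = 0.2144 K/W
Q = ΔT/ΣR = (646 K − 296.2 K)/0.2144 = 1630 W

Q = 1630 W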